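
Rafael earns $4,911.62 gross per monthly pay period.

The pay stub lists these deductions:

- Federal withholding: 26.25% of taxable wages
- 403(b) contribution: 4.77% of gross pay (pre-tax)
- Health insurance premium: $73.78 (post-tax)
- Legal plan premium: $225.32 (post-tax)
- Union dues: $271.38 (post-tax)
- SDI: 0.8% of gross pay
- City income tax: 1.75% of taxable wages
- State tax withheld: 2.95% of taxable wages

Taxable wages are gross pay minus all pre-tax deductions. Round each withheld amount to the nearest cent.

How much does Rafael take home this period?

403(b) contribution: $4,911.62 × 0.0477 = $234.28
Taxable wages = $4,911.62 − $234.28 = $4,677.34
City income tax: $4,677.34 × 0.0175 = $81.85
Federal withholding: $4,677.34 × 0.2625 = $1,227.80
State tax withheld: $4,677.34 × 0.0295 = $137.98
SDI: $4,911.62 × 0.008 = $39.29
Union dues: $271.38
Legal plan premium: $225.32
Health insurance premium: $73.78
Total deductions = $234.28 + $81.85 + $1,227.80 + $137.98 + $39.29 + $271.38 + $225.32 + $73.78 = $2,291.68
Net pay = $4,911.62 − $2,291.68 = $2,619.94

$2,619.94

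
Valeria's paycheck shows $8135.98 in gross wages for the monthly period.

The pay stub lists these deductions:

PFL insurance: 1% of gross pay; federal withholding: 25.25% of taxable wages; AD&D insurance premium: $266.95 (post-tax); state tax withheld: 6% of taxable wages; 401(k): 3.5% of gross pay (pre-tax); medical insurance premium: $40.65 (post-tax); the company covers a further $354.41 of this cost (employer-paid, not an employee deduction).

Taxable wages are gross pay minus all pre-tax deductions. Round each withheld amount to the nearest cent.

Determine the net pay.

$5008.76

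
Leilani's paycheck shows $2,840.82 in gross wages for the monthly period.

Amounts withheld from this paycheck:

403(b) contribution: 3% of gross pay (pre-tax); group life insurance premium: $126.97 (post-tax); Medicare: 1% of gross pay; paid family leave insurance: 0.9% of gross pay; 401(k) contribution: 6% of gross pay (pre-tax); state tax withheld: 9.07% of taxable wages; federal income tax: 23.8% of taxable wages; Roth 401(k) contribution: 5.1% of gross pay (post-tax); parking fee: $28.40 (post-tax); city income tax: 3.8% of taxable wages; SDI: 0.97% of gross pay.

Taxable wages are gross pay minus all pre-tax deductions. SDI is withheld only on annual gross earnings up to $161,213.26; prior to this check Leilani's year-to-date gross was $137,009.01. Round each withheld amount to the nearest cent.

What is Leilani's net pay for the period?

$1,255.38

401(k) contribution: $2,840.82 × 0.06 = $170.45
403(b) contribution: $2,840.82 × 0.03 = $85.22
Pre-tax total = $170.45 + $85.22 = $255.67
Taxable wages = $2,840.82 − $255.67 = $2,585.15
State tax withheld: $2,585.15 × 0.0907 = $234.47
Federal income tax: $2,585.15 × 0.238 = $615.27
City income tax: $2,585.15 × 0.038 = $98.24
Medicare: $2,840.82 × 0.01 = $28.41
SDI: cap not yet reached, full $2,840.82 is subject → $2,840.82 × 0.0097 = $27.56
Paid family leave insurance: $2,840.82 × 0.009 = $25.57
Group life insurance premium: $126.97
Roth 401(k) contribution: $2,840.82 × 0.051 = $144.88
Parking fee: $28.40
Total deductions = $170.45 + $85.22 + $234.47 + $615.27 + $98.24 + $28.41 + $27.56 + $25.57 + $126.97 + $144.88 + $28.40 = $1,585.44
Net pay = $2,840.82 − $1,585.44 = $1,255.38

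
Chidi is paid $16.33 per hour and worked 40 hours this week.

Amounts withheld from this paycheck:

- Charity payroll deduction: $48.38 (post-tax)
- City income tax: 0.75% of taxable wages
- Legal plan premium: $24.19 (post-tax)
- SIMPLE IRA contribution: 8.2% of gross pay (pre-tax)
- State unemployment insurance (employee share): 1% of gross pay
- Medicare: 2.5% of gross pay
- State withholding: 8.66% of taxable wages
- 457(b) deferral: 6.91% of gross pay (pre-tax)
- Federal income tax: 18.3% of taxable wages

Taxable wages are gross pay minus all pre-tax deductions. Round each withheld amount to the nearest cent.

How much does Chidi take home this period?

Gross pay: 40 × $16.33 = $653.20
457(b) deferral: $653.20 × 0.0691 = $45.14
SIMPLE IRA contribution: $653.20 × 0.082 = $53.56
Pre-tax total = $45.14 + $53.56 = $98.70
Taxable wages = $653.20 − $98.70 = $554.50
Federal income tax: $554.50 × 0.183 = $101.47
City income tax: $554.50 × 0.0075 = $4.16
State withholding: $554.50 × 0.0866 = $48.02
Medicare: $653.20 × 0.025 = $16.33
State unemployment insurance (employee share): $653.20 × 0.01 = $6.53
Charity payroll deduction: $48.38
Legal plan premium: $24.19
Total deductions = $45.14 + $53.56 + $101.47 + $4.16 + $48.02 + $16.33 + $6.53 + $48.38 + $24.19 = $347.78
Net pay = $653.20 − $347.78 = $305.42

$305.42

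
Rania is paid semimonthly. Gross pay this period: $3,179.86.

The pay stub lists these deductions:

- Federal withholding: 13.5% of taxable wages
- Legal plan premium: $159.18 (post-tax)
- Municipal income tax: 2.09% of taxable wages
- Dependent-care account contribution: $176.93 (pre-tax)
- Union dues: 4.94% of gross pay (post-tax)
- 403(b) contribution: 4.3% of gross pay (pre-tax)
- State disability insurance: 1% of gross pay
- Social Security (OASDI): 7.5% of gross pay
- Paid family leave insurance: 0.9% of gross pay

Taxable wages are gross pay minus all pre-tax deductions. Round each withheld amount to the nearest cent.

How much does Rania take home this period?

$1,804.18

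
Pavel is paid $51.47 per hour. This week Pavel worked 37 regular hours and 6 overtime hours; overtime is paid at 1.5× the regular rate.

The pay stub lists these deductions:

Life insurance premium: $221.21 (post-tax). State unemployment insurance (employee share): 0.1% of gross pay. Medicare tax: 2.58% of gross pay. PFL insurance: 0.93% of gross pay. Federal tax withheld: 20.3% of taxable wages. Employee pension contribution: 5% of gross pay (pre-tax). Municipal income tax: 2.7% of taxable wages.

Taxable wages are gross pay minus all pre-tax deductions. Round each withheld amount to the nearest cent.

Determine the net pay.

Regular pay: 37 × $51.47 = $1,904.39
Overtime pay: 6 × $51.47 × 1.5 = $463.23
Gross pay = $1,904.39 + $463.23 = $2,367.62
Employee pension contribution: $2,367.62 × 0.05 = $118.38
Taxable wages = $2,367.62 − $118.38 = $2,249.24
Municipal income tax: $2,249.24 × 0.027 = $60.73
Federal tax withheld: $2,249.24 × 0.203 = $456.60
PFL insurance: $2,367.62 × 0.0093 = $22.02
Medicare tax: $2,367.62 × 0.0258 = $61.08
State unemployment insurance (employee share): $2,367.62 × 0.001 = $2.37
Life insurance premium: $221.21
Total deductions = $118.38 + $60.73 + $456.60 + $22.02 + $61.08 + $2.37 + $221.21 = $942.39
Net pay = $2,367.62 − $942.39 = $1,425.23

$1,425.23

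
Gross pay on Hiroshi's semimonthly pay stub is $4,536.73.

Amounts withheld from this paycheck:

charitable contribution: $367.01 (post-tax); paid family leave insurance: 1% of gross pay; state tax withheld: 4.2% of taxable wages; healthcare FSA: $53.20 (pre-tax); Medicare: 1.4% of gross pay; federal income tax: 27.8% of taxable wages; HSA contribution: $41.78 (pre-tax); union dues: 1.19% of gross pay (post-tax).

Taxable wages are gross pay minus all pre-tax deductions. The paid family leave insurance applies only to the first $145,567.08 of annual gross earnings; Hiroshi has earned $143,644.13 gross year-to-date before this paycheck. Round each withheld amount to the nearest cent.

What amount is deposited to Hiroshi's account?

$2,516.65

Healthcare FSA: $53.20
HSA contribution: $41.78
Pre-tax total = $53.20 + $41.78 = $94.98
Taxable wages = $4,536.73 − $94.98 = $4,441.75
State tax withheld: $4,441.75 × 0.042 = $186.55
Federal income tax: $4,441.75 × 0.278 = $1,234.81
Medicare: $4,536.73 × 0.014 = $63.51
Paid family leave insurance: only $145,567.08 − $143,644.13 = $1,922.95 of this check is subject → $1,922.95 × 0.01 = $19.23
Charitable contribution: $367.01
Union dues: $4,536.73 × 0.0119 = $53.99
Total deductions = $53.20 + $41.78 + $186.55 + $1,234.81 + $63.51 + $19.23 + $367.01 + $53.99 = $2,020.08
Net pay = $4,536.73 − $2,020.08 = $2,516.65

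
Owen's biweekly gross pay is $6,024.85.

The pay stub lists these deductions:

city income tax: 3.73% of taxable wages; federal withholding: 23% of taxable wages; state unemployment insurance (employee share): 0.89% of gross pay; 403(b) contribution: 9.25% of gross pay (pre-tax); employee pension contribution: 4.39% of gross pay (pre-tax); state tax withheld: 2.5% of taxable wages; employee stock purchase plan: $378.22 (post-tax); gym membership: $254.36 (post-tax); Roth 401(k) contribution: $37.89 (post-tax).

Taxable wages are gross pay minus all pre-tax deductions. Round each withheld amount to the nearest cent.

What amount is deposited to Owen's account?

$2,958.12

403(b) contribution: $6,024.85 × 0.0925 = $557.30
Employee pension contribution: $6,024.85 × 0.0439 = $264.49
Pre-tax total = $557.30 + $264.49 = $821.79
Taxable wages = $6,024.85 − $821.79 = $5,203.06
State tax withheld: $5,203.06 × 0.025 = $130.08
City income tax: $5,203.06 × 0.0373 = $194.07
Federal withholding: $5,203.06 × 0.23 = $1,196.70
State unemployment insurance (employee share): $6,024.85 × 0.0089 = $53.62
Employee stock purchase plan: $378.22
Roth 401(k) contribution: $37.89
Gym membership: $254.36
Total deductions = $557.30 + $264.49 + $130.08 + $194.07 + $1,196.70 + $53.62 + $378.22 + $37.89 + $254.36 = $3,066.73
Net pay = $6,024.85 − $3,066.73 = $2,958.12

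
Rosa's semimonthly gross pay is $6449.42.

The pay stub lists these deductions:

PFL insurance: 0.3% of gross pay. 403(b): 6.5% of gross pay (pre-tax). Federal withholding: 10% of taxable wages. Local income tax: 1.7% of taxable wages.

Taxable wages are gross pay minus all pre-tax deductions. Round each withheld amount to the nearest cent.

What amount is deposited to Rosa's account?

403(b): $6449.42 × 0.065 = $419.21
Taxable wages = $6449.42 − $419.21 = $6030.21
Federal withholding: $6030.21 × 0.1 = $603.02
Local income tax: $6030.21 × 0.017 = $102.51
PFL insurance: $6449.42 × 0.003 = $19.35
Total deductions = $419.21 + $603.02 + $102.51 + $19.35 = $1144.09
Net pay = $6449.42 − $1144.09 = $5305.33

$5305.33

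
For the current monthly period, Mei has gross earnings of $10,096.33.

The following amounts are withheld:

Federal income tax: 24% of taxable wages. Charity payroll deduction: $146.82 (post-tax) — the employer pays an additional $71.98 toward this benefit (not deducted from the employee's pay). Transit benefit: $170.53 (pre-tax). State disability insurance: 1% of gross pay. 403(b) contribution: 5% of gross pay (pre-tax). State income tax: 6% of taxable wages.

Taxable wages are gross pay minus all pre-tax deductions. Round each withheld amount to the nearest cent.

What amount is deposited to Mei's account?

$6,346.90

403(b) contribution: $10,096.33 × 0.05 = $504.82
Transit benefit: $170.53
Pre-tax total = $504.82 + $170.53 = $675.35
Taxable wages = $10,096.33 − $675.35 = $9,420.98
State income tax: $9,420.98 × 0.06 = $565.26
Federal income tax: $9,420.98 × 0.24 = $2,261.04
State disability insurance: $10,096.33 × 0.01 = $100.96
Charity payroll deduction: $146.82
(Employer's $71.98 toward charity payroll deduction is not withheld from the employee.)
Total deductions = $504.82 + $170.53 + $565.26 + $2,261.04 + $100.96 + $146.82 = $3,749.43
Net pay = $10,096.33 − $3,749.43 = $6,346.90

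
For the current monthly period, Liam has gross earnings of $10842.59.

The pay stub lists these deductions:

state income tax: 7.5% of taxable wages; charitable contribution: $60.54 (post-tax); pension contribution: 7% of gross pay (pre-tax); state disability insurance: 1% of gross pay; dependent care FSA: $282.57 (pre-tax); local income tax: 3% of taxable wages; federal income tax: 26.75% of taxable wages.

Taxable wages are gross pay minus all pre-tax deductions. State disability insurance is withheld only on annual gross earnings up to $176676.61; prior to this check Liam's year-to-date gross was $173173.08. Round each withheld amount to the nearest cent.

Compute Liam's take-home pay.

Dependent care FSA: $282.57
Pension contribution: $10842.59 × 0.07 = $758.98
Pre-tax total = $282.57 + $758.98 = $1041.55
Taxable wages = $10842.59 − $1041.55 = $9801.04
State income tax: $9801.04 × 0.075 = $735.08
Federal income tax: $9801.04 × 0.2675 = $2621.78
Local income tax: $9801.04 × 0.03 = $294.03
State disability insurance: only $176676.61 − $173173.08 = $3503.53 of this check is subject → $3503.53 × 0.01 = $35.04
Charitable contribution: $60.54
Total deductions = $282.57 + $758.98 + $735.08 + $2621.78 + $294.03 + $35.04 + $60.54 = $4788.02
Net pay = $10842.59 − $4788.02 = $6054.57

$6054.57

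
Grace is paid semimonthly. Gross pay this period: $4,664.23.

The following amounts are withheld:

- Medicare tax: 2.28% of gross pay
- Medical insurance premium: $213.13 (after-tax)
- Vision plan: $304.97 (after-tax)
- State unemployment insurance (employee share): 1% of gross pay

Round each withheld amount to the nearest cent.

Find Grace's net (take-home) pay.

Medicare tax: $4,664.23 × 0.0228 = $106.34
State unemployment insurance (employee share): $4,664.23 × 0.01 = $46.64
Medical insurance premium: $213.13
Vision plan: $304.97
Total deductions = $106.34 + $46.64 + $213.13 + $304.97 = $671.08
Net pay = $4,664.23 − $671.08 = $3,993.15

$3,993.15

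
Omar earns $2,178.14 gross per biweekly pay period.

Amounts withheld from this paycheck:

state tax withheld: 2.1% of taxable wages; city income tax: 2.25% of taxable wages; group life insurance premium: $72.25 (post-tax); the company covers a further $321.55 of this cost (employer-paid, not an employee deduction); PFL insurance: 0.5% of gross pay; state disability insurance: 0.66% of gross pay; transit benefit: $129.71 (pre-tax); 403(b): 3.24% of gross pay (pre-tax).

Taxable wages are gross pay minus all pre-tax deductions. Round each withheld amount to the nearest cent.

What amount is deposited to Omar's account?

403(b): $2,178.14 × 0.0324 = $70.57
Transit benefit: $129.71
Pre-tax total = $70.57 + $129.71 = $200.28
Taxable wages = $2,178.14 − $200.28 = $1,977.86
State tax withheld: $1,977.86 × 0.021 = $41.54
City income tax: $1,977.86 × 0.0225 = $44.50
State disability insurance: $2,178.14 × 0.0066 = $14.38
PFL insurance: $2,178.14 × 0.005 = $10.89
Group life insurance premium: $72.25
(Employer's $321.55 toward group life insurance premium is not withheld from the employee.)
Total deductions = $70.57 + $129.71 + $41.54 + $44.50 + $14.38 + $10.89 + $72.25 = $383.84
Net pay = $2,178.14 − $383.84 = $1,794.30

$1,794.30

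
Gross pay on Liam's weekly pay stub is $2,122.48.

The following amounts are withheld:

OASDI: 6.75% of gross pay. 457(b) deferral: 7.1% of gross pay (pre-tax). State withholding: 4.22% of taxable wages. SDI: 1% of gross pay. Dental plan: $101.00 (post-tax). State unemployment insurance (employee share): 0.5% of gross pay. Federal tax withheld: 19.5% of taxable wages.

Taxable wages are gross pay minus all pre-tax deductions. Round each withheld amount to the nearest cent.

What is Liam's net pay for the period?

$1,227.97

457(b) deferral: $2,122.48 × 0.071 = $150.70
Taxable wages = $2,122.48 − $150.70 = $1,971.78
State withholding: $1,971.78 × 0.0422 = $83.21
Federal tax withheld: $1,971.78 × 0.195 = $384.50
State unemployment insurance (employee share): $2,122.48 × 0.005 = $10.61
OASDI: $2,122.48 × 0.0675 = $143.27
SDI: $2,122.48 × 0.01 = $21.22
Dental plan: $101.00
Total deductions = $150.70 + $83.21 + $384.50 + $10.61 + $143.27 + $21.22 + $101.00 = $894.51
Net pay = $2,122.48 − $894.51 = $1,227.97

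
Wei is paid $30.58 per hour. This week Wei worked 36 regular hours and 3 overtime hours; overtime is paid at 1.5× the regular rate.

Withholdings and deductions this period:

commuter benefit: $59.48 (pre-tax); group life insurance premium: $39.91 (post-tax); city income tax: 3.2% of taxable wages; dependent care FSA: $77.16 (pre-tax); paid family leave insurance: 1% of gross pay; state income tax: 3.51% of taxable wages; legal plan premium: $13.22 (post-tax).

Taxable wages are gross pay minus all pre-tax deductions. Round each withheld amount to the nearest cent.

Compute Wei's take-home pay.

$962.41

Regular pay: 36 × $30.58 = $1100.88
Overtime pay: 3 × $30.58 × 1.5 = $137.61
Gross pay = $1100.88 + $137.61 = $1238.49
Commuter benefit: $59.48
Dependent care FSA: $77.16
Pre-tax total = $59.48 + $77.16 = $136.64
Taxable wages = $1238.49 − $136.64 = $1101.85
City income tax: $1101.85 × 0.032 = $35.26
State income tax: $1101.85 × 0.0351 = $38.67
Paid family leave insurance: $1238.49 × 0.01 = $12.38
Group life insurance premium: $39.91
Legal plan premium: $13.22
Total deductions = $59.48 + $77.16 + $35.26 + $38.67 + $12.38 + $39.91 + $13.22 = $276.08
Net pay = $1238.49 − $276.08 = $962.41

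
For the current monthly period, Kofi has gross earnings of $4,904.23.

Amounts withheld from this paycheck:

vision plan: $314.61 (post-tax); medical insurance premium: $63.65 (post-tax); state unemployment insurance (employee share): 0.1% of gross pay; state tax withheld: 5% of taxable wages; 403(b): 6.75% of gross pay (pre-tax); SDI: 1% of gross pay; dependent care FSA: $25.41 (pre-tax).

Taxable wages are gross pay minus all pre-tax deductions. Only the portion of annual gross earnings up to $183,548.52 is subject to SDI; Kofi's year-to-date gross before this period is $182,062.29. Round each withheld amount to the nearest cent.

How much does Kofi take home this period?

403(b): $4,904.23 × 0.0675 = $331.04
Dependent care FSA: $25.41
Pre-tax total = $331.04 + $25.41 = $356.45
Taxable wages = $4,904.23 − $356.45 = $4,547.78
State tax withheld: $4,547.78 × 0.05 = $227.39
State unemployment insurance (employee share): $4,904.23 × 0.001 = $4.90
SDI: only $183,548.52 − $182,062.29 = $1,486.23 of this check is subject → $1,486.23 × 0.01 = $14.86
Vision plan: $314.61
Medical insurance premium: $63.65
Total deductions = $331.04 + $25.41 + $227.39 + $4.90 + $14.86 + $314.61 + $63.65 = $981.86
Net pay = $4,904.23 − $981.86 = $3,922.37

$3,922.37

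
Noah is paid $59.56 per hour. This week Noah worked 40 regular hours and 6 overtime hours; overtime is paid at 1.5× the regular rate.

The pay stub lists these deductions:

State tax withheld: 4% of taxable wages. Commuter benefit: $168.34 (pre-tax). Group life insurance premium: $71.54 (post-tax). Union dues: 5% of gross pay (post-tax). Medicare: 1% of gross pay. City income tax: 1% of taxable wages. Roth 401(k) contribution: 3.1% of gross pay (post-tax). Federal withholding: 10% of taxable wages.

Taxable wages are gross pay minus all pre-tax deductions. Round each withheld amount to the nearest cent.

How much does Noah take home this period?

$2000.48

Regular pay: 40 × $59.56 = $2382.40
Overtime pay: 6 × $59.56 × 1.5 = $536.04
Gross pay = $2382.40 + $536.04 = $2918.44
Commuter benefit: $168.34
Taxable wages = $2918.44 − $168.34 = $2750.10
Federal withholding: $2750.10 × 0.1 = $275.01
State tax withheld: $2750.10 × 0.04 = $110.00
City income tax: $2750.10 × 0.01 = $27.50
Medicare: $2918.44 × 0.01 = $29.18
Union dues: $2918.44 × 0.05 = $145.92
Roth 401(k) contribution: $2918.44 × 0.031 = $90.47
Group life insurance premium: $71.54
Total deductions = $168.34 + $275.01 + $110.00 + $27.50 + $29.18 + $145.92 + $90.47 + $71.54 = $917.96
Net pay = $2918.44 − $917.96 = $2000.48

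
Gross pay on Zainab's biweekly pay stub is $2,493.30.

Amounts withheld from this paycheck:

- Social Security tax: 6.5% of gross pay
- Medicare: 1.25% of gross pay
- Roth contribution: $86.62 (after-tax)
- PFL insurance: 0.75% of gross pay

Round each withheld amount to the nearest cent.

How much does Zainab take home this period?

Medicare: $2,493.30 × 0.0125 = $31.17
PFL insurance: $2,493.30 × 0.0075 = $18.70
Social Security tax: $2,493.30 × 0.065 = $162.06
Roth contribution: $86.62
Total deductions = $31.17 + $18.70 + $162.06 + $86.62 = $298.55
Net pay = $2,493.30 − $298.55 = $2,194.75

$2,194.75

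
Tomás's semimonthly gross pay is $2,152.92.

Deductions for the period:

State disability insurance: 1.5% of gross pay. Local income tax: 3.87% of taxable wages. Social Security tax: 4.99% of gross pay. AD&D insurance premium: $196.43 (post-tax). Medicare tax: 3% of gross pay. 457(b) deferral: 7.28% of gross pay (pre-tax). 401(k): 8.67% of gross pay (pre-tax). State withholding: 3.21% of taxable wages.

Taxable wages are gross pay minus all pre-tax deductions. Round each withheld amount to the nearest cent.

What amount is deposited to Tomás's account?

$1,280.67

401(k): $2,152.92 × 0.0867 = $186.66
457(b) deferral: $2,152.92 × 0.0728 = $156.73
Pre-tax total = $186.66 + $156.73 = $343.39
Taxable wages = $2,152.92 − $343.39 = $1,809.53
Local income tax: $1,809.53 × 0.0387 = $70.03
State withholding: $1,809.53 × 0.0321 = $58.09
State disability insurance: $2,152.92 × 0.015 = $32.29
Social Security tax: $2,152.92 × 0.0499 = $107.43
Medicare tax: $2,152.92 × 0.03 = $64.59
AD&D insurance premium: $196.43
Total deductions = $186.66 + $156.73 + $70.03 + $58.09 + $32.29 + $107.43 + $64.59 + $196.43 = $872.25
Net pay = $2,152.92 − $872.25 = $1,280.67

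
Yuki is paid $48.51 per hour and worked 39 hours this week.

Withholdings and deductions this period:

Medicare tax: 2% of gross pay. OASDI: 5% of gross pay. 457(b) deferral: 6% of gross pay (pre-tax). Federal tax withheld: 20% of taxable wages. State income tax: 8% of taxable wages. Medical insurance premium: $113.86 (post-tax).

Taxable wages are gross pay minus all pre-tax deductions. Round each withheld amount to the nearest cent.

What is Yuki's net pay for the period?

$1034.14

Gross pay: 39 × $48.51 = $1891.89
457(b) deferral: $1891.89 × 0.06 = $113.51
Taxable wages = $1891.89 − $113.51 = $1778.38
Federal tax withheld: $1778.38 × 0.2 = $355.68
State income tax: $1778.38 × 0.08 = $142.27
Medicare tax: $1891.89 × 0.02 = $37.84
OASDI: $1891.89 × 0.05 = $94.59
Medical insurance premium: $113.86
Total deductions = $113.51 + $355.68 + $142.27 + $37.84 + $94.59 + $113.86 = $857.75
Net pay = $1891.89 − $857.75 = $1034.14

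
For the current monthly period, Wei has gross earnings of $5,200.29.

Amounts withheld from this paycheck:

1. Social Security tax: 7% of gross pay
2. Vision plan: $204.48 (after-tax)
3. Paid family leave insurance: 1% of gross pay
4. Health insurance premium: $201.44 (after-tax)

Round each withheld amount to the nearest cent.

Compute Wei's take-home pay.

Social Security tax: $5,200.29 × 0.07 = $364.02
Paid family leave insurance: $5,200.29 × 0.01 = $52.00
Vision plan: $204.48
Health insurance premium: $201.44
Total deductions = $364.02 + $52.00 + $204.48 + $201.44 = $821.94
Net pay = $5,200.29 − $821.94 = $4,378.35

$4,378.35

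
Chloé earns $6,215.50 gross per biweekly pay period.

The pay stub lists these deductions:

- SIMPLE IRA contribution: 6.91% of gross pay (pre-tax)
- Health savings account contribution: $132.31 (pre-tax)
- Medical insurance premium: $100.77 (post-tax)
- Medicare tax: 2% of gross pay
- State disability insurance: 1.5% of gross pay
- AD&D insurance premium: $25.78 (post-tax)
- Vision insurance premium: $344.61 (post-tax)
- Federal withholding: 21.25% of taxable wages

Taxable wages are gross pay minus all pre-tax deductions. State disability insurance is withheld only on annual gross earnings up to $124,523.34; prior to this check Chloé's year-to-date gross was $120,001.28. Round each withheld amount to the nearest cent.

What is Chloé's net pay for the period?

$3,788.99

SIMPLE IRA contribution: $6,215.50 × 0.0691 = $429.49
Health savings account contribution: $132.31
Pre-tax total = $429.49 + $132.31 = $561.80
Taxable wages = $6,215.50 − $561.80 = $5,653.70
Federal withholding: $5,653.70 × 0.2125 = $1,201.41
Medicare tax: $6,215.50 × 0.02 = $124.31
State disability insurance: only $124,523.34 − $120,001.28 = $4,522.06 of this check is subject → $4,522.06 × 0.015 = $67.83
AD&D insurance premium: $25.78
Medical insurance premium: $100.77
Vision insurance premium: $344.61
Total deductions = $429.49 + $132.31 + $1,201.41 + $124.31 + $67.83 + $25.78 + $100.77 + $344.61 = $2,426.51
Net pay = $6,215.50 − $2,426.51 = $3,788.99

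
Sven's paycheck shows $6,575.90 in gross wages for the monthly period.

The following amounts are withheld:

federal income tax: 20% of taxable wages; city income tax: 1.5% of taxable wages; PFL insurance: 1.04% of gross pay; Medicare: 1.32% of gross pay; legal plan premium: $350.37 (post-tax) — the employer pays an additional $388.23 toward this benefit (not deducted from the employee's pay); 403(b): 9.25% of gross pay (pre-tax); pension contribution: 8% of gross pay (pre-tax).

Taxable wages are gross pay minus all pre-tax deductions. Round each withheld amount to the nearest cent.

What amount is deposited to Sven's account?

$3,766.07

Pension contribution: $6,575.90 × 0.08 = $526.07
403(b): $6,575.90 × 0.0925 = $608.27
Pre-tax total = $526.07 + $608.27 = $1,134.34
Taxable wages = $6,575.90 − $1,134.34 = $5,441.56
Federal income tax: $5,441.56 × 0.2 = $1,088.31
City income tax: $5,441.56 × 0.015 = $81.62
PFL insurance: $6,575.90 × 0.0104 = $68.39
Medicare: $6,575.90 × 0.0132 = $86.80
Legal plan premium: $350.37
(Employer's $388.23 toward legal plan premium is not withheld from the employee.)
Total deductions = $526.07 + $608.27 + $1,088.31 + $81.62 + $68.39 + $86.80 + $350.37 = $2,809.83
Net pay = $6,575.90 − $2,809.83 = $3,766.07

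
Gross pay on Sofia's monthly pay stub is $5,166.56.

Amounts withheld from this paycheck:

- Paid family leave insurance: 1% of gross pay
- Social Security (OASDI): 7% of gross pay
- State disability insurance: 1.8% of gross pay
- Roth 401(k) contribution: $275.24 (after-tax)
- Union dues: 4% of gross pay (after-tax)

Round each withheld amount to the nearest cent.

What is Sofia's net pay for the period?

State disability insurance: $5,166.56 × 0.018 = $93.00
Social Security (OASDI): $5,166.56 × 0.07 = $361.66
Paid family leave insurance: $5,166.56 × 0.01 = $51.67
Roth 401(k) contribution: $275.24
Union dues: $5,166.56 × 0.04 = $206.66
Total deductions = $93.00 + $361.66 + $51.67 + $275.24 + $206.66 = $988.23
Net pay = $5,166.56 − $988.23 = $4,178.33

$4,178.33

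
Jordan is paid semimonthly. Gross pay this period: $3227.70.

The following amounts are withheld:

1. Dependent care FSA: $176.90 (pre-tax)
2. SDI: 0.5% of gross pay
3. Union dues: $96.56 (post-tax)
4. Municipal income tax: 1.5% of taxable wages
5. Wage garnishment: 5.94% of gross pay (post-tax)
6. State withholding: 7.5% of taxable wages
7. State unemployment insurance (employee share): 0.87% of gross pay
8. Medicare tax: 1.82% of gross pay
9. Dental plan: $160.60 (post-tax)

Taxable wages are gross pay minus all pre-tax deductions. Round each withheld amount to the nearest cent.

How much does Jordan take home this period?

Dependent care FSA: $176.90
Taxable wages = $3227.70 − $176.90 = $3050.80
State withholding: $3050.80 × 0.075 = $228.81
Municipal income tax: $3050.80 × 0.015 = $45.76
Medicare tax: $3227.70 × 0.0182 = $58.74
State unemployment insurance (employee share): $3227.70 × 0.0087 = $28.08
SDI: $3227.70 × 0.005 = $16.14
Union dues: $96.56
Wage garnishment: $3227.70 × 0.0594 = $191.73
Dental plan: $160.60
Total deductions = $176.90 + $228.81 + $45.76 + $58.74 + $28.08 + $16.14 + $96.56 + $191.73 + $160.60 = $1003.32
Net pay = $3227.70 − $1003.32 = $2224.38

$2224.38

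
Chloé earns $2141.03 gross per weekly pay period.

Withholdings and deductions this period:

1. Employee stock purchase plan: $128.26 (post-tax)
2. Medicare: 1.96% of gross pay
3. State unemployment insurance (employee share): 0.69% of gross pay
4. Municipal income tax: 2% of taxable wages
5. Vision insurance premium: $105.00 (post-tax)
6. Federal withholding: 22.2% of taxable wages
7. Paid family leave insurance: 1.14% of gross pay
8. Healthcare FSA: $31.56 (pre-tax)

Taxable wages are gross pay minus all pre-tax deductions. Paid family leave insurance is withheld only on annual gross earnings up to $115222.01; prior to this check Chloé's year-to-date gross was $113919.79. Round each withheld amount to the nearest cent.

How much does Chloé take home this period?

$1294.14

Healthcare FSA: $31.56
Taxable wages = $2141.03 − $31.56 = $2109.47
Municipal income tax: $2109.47 × 0.02 = $42.19
Federal withholding: $2109.47 × 0.222 = $468.30
Medicare: $2141.03 × 0.0196 = $41.96
State unemployment insurance (employee share): $2141.03 × 0.0069 = $14.77
Paid family leave insurance: only $115222.01 − $113919.79 = $1302.22 of this check is subject → $1302.22 × 0.0114 = $14.85
Vision insurance premium: $105.00
Employee stock purchase plan: $128.26
Total deductions = $31.56 + $42.19 + $468.30 + $41.96 + $14.77 + $14.85 + $105.00 + $128.26 = $846.89
Net pay = $2141.03 − $846.89 = $1294.14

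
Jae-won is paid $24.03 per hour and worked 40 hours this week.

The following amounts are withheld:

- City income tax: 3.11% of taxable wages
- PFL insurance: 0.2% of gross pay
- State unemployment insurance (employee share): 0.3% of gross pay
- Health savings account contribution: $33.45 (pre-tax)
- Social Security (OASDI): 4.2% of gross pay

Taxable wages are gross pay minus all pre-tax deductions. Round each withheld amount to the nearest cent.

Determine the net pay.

Gross pay: 40 × $24.03 = $961.20
Health savings account contribution: $33.45
Taxable wages = $961.20 − $33.45 = $927.75
City income tax: $927.75 × 0.0311 = $28.85
State unemployment insurance (employee share): $961.20 × 0.003 = $2.88
PFL insurance: $961.20 × 0.002 = $1.92
Social Security (OASDI): $961.20 × 0.042 = $40.37
Total deductions = $33.45 + $28.85 + $2.88 + $1.92 + $40.37 = $107.47
Net pay = $961.20 − $107.47 = $853.73

$853.73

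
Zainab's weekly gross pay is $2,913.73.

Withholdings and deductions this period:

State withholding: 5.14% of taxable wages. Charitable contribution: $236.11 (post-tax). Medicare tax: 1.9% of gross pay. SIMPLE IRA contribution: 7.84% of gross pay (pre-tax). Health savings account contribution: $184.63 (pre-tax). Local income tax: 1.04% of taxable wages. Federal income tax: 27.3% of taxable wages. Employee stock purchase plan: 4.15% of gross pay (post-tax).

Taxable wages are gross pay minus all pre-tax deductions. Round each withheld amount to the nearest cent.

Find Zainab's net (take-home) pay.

$1,251.05

SIMPLE IRA contribution: $2,913.73 × 0.0784 = $228.44
Health savings account contribution: $184.63
Pre-tax total = $228.44 + $184.63 = $413.07
Taxable wages = $2,913.73 − $413.07 = $2,500.66
Local income tax: $2,500.66 × 0.0104 = $26.01
State withholding: $2,500.66 × 0.0514 = $128.53
Federal income tax: $2,500.66 × 0.273 = $682.68
Medicare tax: $2,913.73 × 0.019 = $55.36
Employee stock purchase plan: $2,913.73 × 0.0415 = $120.92
Charitable contribution: $236.11
Total deductions = $228.44 + $184.63 + $26.01 + $128.53 + $682.68 + $55.36 + $120.92 + $236.11 = $1,662.68
Net pay = $2,913.73 − $1,662.68 = $1,251.05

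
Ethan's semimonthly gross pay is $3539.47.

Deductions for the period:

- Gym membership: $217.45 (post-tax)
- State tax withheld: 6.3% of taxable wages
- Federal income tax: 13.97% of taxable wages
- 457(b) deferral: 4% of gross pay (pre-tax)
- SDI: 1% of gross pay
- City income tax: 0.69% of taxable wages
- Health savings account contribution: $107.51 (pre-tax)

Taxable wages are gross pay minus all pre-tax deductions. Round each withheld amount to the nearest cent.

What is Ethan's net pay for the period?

Health savings account contribution: $107.51
457(b) deferral: $3539.47 × 0.04 = $141.58
Pre-tax total = $107.51 + $141.58 = $249.09
Taxable wages = $3539.47 − $249.09 = $3290.38
City income tax: $3290.38 × 0.0069 = $22.70
Federal income tax: $3290.38 × 0.1397 = $459.67
State tax withheld: $3290.38 × 0.063 = $207.29
SDI: $3539.47 × 0.01 = $35.39
Gym membership: $217.45
Total deductions = $107.51 + $141.58 + $22.70 + $459.67 + $207.29 + $35.39 + $217.45 = $1191.59
Net pay = $3539.47 − $1191.59 = $2347.88

$2347.88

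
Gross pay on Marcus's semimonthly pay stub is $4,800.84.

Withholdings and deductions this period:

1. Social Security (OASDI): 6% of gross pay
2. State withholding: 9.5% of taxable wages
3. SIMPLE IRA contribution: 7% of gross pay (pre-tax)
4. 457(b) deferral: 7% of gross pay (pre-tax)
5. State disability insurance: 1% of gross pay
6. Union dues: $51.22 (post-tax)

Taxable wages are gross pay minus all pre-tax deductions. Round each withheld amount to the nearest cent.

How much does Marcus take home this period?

SIMPLE IRA contribution: $4,800.84 × 0.07 = $336.06
457(b) deferral: $4,800.84 × 0.07 = $336.06
Pre-tax total = $336.06 + $336.06 = $672.12
Taxable wages = $4,800.84 − $672.12 = $4,128.72
State withholding: $4,128.72 × 0.095 = $392.23
State disability insurance: $4,800.84 × 0.01 = $48.01
Social Security (OASDI): $4,800.84 × 0.06 = $288.05
Union dues: $51.22
Total deductions = $336.06 + $336.06 + $392.23 + $48.01 + $288.05 + $51.22 = $1,451.63
Net pay = $4,800.84 − $1,451.63 = $3,349.21

$3,349.21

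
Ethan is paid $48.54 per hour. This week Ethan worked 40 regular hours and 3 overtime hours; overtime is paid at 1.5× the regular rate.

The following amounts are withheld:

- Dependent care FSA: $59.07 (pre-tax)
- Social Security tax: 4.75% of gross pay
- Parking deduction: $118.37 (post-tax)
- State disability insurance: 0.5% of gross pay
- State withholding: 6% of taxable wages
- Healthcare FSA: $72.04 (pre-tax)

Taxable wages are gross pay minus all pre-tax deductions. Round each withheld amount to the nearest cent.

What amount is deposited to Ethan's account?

$1,675.41

Regular pay: 40 × $48.54 = $1,941.60
Overtime pay: 3 × $48.54 × 1.5 = $218.43
Gross pay = $1,941.60 + $218.43 = $2,160.03
Dependent care FSA: $59.07
Healthcare FSA: $72.04
Pre-tax total = $59.07 + $72.04 = $131.11
Taxable wages = $2,160.03 − $131.11 = $2,028.92
State withholding: $2,028.92 × 0.06 = $121.74
Social Security tax: $2,160.03 × 0.0475 = $102.60
State disability insurance: $2,160.03 × 0.005 = $10.80
Parking deduction: $118.37
Total deductions = $59.07 + $72.04 + $121.74 + $102.60 + $10.80 + $118.37 = $484.62
Net pay = $2,160.03 − $484.62 = $1,675.41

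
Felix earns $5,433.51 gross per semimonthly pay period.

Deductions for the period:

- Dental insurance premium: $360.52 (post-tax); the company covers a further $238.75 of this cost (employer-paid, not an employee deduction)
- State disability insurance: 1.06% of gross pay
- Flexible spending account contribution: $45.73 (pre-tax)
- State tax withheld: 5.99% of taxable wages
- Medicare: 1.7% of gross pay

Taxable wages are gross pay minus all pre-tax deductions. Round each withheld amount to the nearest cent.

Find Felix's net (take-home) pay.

$4,554.56

Flexible spending account contribution: $45.73
Taxable wages = $5,433.51 − $45.73 = $5,387.78
State tax withheld: $5,387.78 × 0.0599 = $322.73
State disability insurance: $5,433.51 × 0.0106 = $57.60
Medicare: $5,433.51 × 0.017 = $92.37
Dental insurance premium: $360.52
(Employer's $238.75 toward dental insurance premium is not withheld from the employee.)
Total deductions = $45.73 + $322.73 + $57.60 + $92.37 + $360.52 = $878.95
Net pay = $5,433.51 − $878.95 = $4,554.56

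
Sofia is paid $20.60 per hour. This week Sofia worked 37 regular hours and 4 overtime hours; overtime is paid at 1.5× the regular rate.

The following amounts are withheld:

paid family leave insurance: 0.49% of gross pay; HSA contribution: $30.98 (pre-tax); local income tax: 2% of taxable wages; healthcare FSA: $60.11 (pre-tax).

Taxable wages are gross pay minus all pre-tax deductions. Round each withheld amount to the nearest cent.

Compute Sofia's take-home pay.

$774.48

Regular pay: 37 × $20.60 = $762.20
Overtime pay: 4 × $20.60 × 1.5 = $123.60
Gross pay = $762.20 + $123.60 = $885.80
HSA contribution: $30.98
Healthcare FSA: $60.11
Pre-tax total = $30.98 + $60.11 = $91.09
Taxable wages = $885.80 − $91.09 = $794.71
Local income tax: $794.71 × 0.02 = $15.89
Paid family leave insurance: $885.80 × 0.0049 = $4.34
Total deductions = $30.98 + $60.11 + $15.89 + $4.34 = $111.32
Net pay = $885.80 − $111.32 = $774.48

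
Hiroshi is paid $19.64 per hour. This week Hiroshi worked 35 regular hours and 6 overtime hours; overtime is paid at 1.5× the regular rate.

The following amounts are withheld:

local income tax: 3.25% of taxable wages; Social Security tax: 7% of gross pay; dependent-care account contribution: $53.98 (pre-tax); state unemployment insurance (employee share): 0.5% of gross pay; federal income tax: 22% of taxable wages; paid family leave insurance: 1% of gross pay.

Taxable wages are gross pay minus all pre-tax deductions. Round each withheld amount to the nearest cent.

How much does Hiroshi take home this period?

Regular pay: 35 × $19.64 = $687.40
Overtime pay: 6 × $19.64 × 1.5 = $176.76
Gross pay = $687.40 + $176.76 = $864.16
Dependent-care account contribution: $53.98
Taxable wages = $864.16 − $53.98 = $810.18
Federal income tax: $810.18 × 0.22 = $178.24
Local income tax: $810.18 × 0.0325 = $26.33
State unemployment insurance (employee share): $864.16 × 0.005 = $4.32
Paid family leave insurance: $864.16 × 0.01 = $8.64
Social Security tax: $864.16 × 0.07 = $60.49
Total deductions = $53.98 + $178.24 + $26.33 + $4.32 + $8.64 + $60.49 = $332.00
Net pay = $864.16 − $332.00 = $532.16

$532.16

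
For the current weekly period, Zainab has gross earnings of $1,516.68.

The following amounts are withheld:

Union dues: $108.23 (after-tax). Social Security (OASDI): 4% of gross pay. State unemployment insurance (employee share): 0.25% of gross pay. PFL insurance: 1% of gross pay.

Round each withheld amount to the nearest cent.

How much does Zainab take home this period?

$1,328.82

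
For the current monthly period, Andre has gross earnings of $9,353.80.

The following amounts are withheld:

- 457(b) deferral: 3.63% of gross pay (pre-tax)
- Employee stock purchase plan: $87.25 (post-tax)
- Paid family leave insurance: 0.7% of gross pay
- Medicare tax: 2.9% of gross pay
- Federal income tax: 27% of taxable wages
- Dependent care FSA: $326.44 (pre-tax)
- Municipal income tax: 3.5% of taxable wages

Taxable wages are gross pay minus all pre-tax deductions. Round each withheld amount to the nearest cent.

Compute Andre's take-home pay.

$5,614.05

457(b) deferral: $9,353.80 × 0.0363 = $339.54
Dependent care FSA: $326.44
Pre-tax total = $339.54 + $326.44 = $665.98
Taxable wages = $9,353.80 − $665.98 = $8,687.82
Federal income tax: $8,687.82 × 0.27 = $2,345.71
Municipal income tax: $8,687.82 × 0.035 = $304.07
Medicare tax: $9,353.80 × 0.029 = $271.26
Paid family leave insurance: $9,353.80 × 0.007 = $65.48
Employee stock purchase plan: $87.25
Total deductions = $339.54 + $326.44 + $2,345.71 + $304.07 + $271.26 + $65.48 + $87.25 = $3,739.75
Net pay = $9,353.80 − $3,739.75 = $5,614.05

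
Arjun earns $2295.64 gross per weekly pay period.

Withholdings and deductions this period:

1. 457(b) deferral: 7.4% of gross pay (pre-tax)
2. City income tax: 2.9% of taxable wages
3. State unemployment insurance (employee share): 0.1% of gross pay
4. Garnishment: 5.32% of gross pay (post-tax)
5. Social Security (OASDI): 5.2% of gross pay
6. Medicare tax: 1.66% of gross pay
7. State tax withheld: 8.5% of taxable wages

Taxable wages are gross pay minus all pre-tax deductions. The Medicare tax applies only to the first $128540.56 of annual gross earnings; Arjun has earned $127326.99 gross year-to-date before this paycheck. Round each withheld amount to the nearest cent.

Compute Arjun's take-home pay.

457(b) deferral: $2295.64 × 0.074 = $169.88
Taxable wages = $2295.64 − $169.88 = $2125.76
City income tax: $2125.76 × 0.029 = $61.65
State tax withheld: $2125.76 × 0.085 = $180.69
Medicare tax: only $128540.56 − $127326.99 = $1213.57 of this check is subject → $1213.57 × 0.0166 = $20.15
State unemployment insurance (employee share): $2295.64 × 0.001 = $2.30
Social Security (OASDI): $2295.64 × 0.052 = $119.37
Garnishment: $2295.64 × 0.0532 = $122.13
Total deductions = $169.88 + $61.65 + $180.69 + $20.15 + $2.30 + $119.37 + $122.13 = $676.17
Net pay = $2295.64 − $676.17 = $1619.47

$1619.47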